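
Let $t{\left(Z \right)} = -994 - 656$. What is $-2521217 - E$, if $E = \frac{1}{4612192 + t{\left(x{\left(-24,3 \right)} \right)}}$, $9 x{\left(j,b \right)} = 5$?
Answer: $- \frac{11624176869615}{4610542} \approx -2.5212 \cdot 10^{6}$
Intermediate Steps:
$x{\left(j,b \right)} = \frac{5}{9}$ ($x{\left(j,b \right)} = \frac{1}{9} \cdot 5 = \frac{5}{9}$)
$t{\left(Z \right)} = -1650$
$E = \frac{1}{4610542}$ ($E = \frac{1}{4612192 - 1650} = \frac{1}{4610542} \approx 2.1689 \cdot 10^{-7}$)
$-2521217 - E = -2521217 - \frac{1}{4610542} = - \frac{11624176869615}{4610542}$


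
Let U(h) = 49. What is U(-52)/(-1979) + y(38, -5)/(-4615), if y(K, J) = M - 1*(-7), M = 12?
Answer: -263736/9133085 ≈ -0.028877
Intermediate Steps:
y(K, J) = 19 (y(K, J) = 12 - 1*(-7) = 12 + 7 = 19)
U(-52)/(-1979) + y(38, -5)/(-4615) = 49/(-1979) + 19/(-4615) = 49*(-1/1979) + 19*(-1/4615) = -49/1979 - 19/4615 = -263736/9133085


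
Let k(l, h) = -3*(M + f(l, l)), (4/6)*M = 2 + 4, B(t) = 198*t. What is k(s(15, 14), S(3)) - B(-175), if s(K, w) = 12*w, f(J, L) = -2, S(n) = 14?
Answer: 34629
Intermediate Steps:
M = 9 (M = 3*(2 + 4)/2 = (3/2)*6 = 9)
k(l, h) = -21 (k(l, h) = -3*(9 - 2) = -3*7 = -21)
k(s(15, 14), S(3)) - B(-175) = -21 - 198*(-175) = -21 - 1*(-34650) = -21 + 34650 = 34629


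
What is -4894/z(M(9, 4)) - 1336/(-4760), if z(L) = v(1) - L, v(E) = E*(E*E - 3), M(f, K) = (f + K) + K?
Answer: 2915103/11305 ≈ 257.86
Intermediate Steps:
M(f, K) = f + 2*K (M(f, K) = (K + f) + K = f + 2*K)
v(E) = E*(-3 + E**2) (v(E) = E*(E**2 - 3) = E*(-3 + E**2))
z(L) = -2 - L (z(L) = 1*(-3 + 1**2) - L = 1*(-3 + 1) - L = 1*(-2) - L = -2 - L)
-4894/z(M(9, 4)) - 1336/(-4760) = -4894/(-2 - (9 + 2*4)) - 1336/(-4760) = -4894/(-2 - (9 + 8)) - 1336*(-1/4760) = -4894/(-2 - 1*17) + 167/595 = -4894/(-2 - 17) + 167/595 = -4894/(-19) + 167/595 = -4894*(-1/19) + 167/595 = 4894/19 + 167/595 = 2915103/11305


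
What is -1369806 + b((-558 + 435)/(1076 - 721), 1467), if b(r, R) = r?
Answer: -486281253/355 ≈ -1.3698e+6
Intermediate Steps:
-1369806 + b((-558 + 435)/(1076 - 721), 1467) = -1369806 + (-558 + 435)/(1076 - 721) = -1369806 - 123/355 = -486281253/355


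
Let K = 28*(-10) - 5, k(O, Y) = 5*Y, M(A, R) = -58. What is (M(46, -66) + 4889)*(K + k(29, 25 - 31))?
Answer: -1521765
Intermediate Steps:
K = -285 (K = -280 - 5 = -285)
(M(46, -66) + 4889)*(K + k(29, 25 - 31)) = (-58 + 4889)*(-285 + 5*(25 - 31)) = 4831*(-285 + 5*(-6)) = 4831*(-285 - 30) = 4831*(-315) = -1521765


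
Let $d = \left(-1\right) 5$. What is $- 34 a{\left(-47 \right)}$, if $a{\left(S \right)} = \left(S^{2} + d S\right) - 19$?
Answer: $-82450$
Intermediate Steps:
$d = -5$
$a{\left(S \right)} = -19 + S^{2} - 5 S$ ($a{\left(S \right)} = \left(S^{2} - 5 S\right) - 19 = -19 + S^{2} - 5 S$)
$- 34 a{\left(-47 \right)} = - 34 \left(-19 + \left(-47\right)^{2} - -235\right) = - 34 \left(-19 + 2209 + 235\right) = \left(-34\right) 2425 = -82450$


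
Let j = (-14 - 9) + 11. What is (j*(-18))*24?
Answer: 5184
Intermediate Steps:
j = -12 (j = -23 + 11 = -12)
(j*(-18))*24 = -12*(-18)*24 = 216*24 = 5184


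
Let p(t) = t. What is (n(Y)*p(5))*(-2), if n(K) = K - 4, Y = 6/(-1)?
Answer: 100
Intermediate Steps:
Y = -6 (Y = 6*(-1) = -6)
n(K) = -4 + K
(n(Y)*p(5))*(-2) = ((-4 - 6)*5)*(-2) = -10*5*(-2) = -50*(-2) = 100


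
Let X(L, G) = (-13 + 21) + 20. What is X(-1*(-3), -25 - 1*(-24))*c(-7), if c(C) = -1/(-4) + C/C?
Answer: 35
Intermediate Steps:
c(C) = 5/4 (c(C) = -1*(-1/4) + 1 = 1/4 + 1 = 5/4)
X(L, G) = 28 (X(L, G) = 8 + 20 = 28)
X(-1*(-3), -25 - 1*(-24))*c(-7) = 28*(5/4) = 35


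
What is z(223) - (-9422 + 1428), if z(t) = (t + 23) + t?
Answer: 8463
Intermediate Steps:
z(t) = 23 + 2*t (z(t) = (23 + t) + t = 23 + 2*t)
z(223) - (-9422 + 1428) = (23 + 2*223) - (-9422 + 1428) = (23 + 446) - 1*(-7994) = 469 + 7994 = 8463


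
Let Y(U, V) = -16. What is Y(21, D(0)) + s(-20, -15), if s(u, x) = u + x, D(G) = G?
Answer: -51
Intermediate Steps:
Y(21, D(0)) + s(-20, -15) = -16 + (-20 - 15) = -16 - 35 = -51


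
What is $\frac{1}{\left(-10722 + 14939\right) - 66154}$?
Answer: $- \frac{1}{61937} \approx -1.6145 \cdot 10^{-5}$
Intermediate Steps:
$\frac{1}{\left(-10722 + 14939\right) - 66154} = \frac{1}{4217 - 66154} = \frac{1}{-61937} = - \frac{1}{61937}$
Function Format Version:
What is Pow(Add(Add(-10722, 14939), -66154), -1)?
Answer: Rational(-1, 61937) ≈ -1.6145e-5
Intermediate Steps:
Pow(Add(Add(-10722, 14939), -66154), -1) = Pow(Add(4217, -66154), -1) = Pow(-61937, -1) = Rational(-1, 61937)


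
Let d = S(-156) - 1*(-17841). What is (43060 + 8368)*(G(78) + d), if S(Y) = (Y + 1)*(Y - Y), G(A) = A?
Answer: 921538332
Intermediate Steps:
S(Y) = 0 (S(Y) = (1 + Y)*0 = 0)
d = 17841 (d = 0 - 1*(-17841) = 0 + 17841 = 17841)
(43060 + 8368)*(G(78) + d) = (43060 + 8368)*(78 + 17841) = 51428*17919 = 921538332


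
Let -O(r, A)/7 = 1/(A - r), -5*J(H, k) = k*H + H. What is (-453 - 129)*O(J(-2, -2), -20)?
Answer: -1455/7 ≈ -207.86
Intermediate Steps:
J(H, k) = -H/5 - H*k/5 (J(H, k) = -(k*H + H)/5 = -(H*k + H)/5 = -(H + H*k)/5 = -H/5 - H*k/5)
O(r, A) = -7/(A - r)
(-453 - 129)*O(J(-2, -2), -20) = (-453 - 129)*(7/(-1/5*(-2)*(1 - 2) - 1*(-20))) = -4074/(-1/5*(-2)*(-1) + 20) = -4074/(-2/5 + 20) = -4074/98/5 = -4074*5/98 = -582*5/14 = -1455/7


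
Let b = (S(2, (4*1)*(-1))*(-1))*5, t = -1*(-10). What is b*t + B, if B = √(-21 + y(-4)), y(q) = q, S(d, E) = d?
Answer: -100 + 5*I ≈ -100.0 + 5.0*I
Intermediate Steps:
t = 10
B = 5*I (B = √(-21 - 4) = √(-25) = 5*I ≈ 5.0*I)
b = -10 (b = (2*(-1))*5 = -2*5 = -10)
b*t + B = -10*10 + 5*I = -100 + 5*I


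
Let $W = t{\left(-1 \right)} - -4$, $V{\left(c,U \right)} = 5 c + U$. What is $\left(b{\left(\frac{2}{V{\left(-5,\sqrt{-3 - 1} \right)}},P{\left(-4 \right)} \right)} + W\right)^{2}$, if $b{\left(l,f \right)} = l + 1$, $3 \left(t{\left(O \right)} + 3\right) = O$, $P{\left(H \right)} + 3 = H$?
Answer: $\frac{8969881}{3560769} - \frac{23960 i}{1186923} \approx 2.5191 - 0.020187 i$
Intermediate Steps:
$V{\left(c,U \right)} = U + 5 c$
$P{\left(H \right)} = -3 + H$
$t{\left(O \right)} = -3 + \frac{O}{3}$
$b{\left(l,f \right)} = 1 + l$
$W = \frac{2}{3}$ ($W = \left(-3 + \frac{1}{3} \left(-1\right)\right) - -4 = \left(-3 - \frac{1}{3}\right) + 4 = - \frac{10}{3} + 4 = \frac{2}{3} \approx 0.66667$)
$\left(b{\left(\frac{2}{V{\left(-5,\sqrt{-3 - 1} \right)}},P{\left(-4 \right)} \right)} + W\right)^{2} = \left(\left(1 + \frac{2}{\sqrt{-3 - 1} + 5 \left(-5\right)}\right) + \frac{2}{3}\right)^{2} = \left(\left(1 + \frac{2}{\sqrt{-4} - 25}\right) + \frac{2}{3}\right)^{2} = \left(\left(1 + \frac{2}{2 i - 25}\right) + \frac{2}{3}\right)^{2} = \left(\left(1 + \frac{2}{-25 + 2 i}\right) + \frac{2}{3}\right)^{2} = \left(\left(1 + 2 \frac{-25 - 2 i}{629}\right) + \frac{2}{3}\right)^{2} = \left(\left(1 + \frac{2 \left(-25 - 2 i\right)}{629}\right) + \frac{2}{3}\right)^{2} = \left(\frac{5}{3} + \frac{2 \left(-25 - 2 i\right)}{629}\right)^{2}$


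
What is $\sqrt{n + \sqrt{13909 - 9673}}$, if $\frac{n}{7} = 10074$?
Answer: $\sqrt{70518 + 2 \sqrt{1059}} \approx 265.67$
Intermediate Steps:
$n = 70518$ ($n = 7 \cdot 10074 = 70518$)
$\sqrt{n + \sqrt{13909 - 9673}} = \sqrt{70518 + \sqrt{13909 - 9673}} = \sqrt{70518 + \sqrt{4236}} = \sqrt{70518 + 2 \sqrt{1059}}$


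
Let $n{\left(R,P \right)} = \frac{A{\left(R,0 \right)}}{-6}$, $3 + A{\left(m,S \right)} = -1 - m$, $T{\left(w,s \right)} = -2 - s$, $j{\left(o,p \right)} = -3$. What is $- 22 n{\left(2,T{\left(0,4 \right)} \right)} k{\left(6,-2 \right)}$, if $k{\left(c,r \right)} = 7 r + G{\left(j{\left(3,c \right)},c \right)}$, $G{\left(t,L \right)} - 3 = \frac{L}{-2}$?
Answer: $308$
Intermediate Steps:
$G{\left(t,L \right)} = 3 - \frac{L}{2}$ ($G{\left(t,L \right)} = 3 + \frac{L}{-2} = 3 + L \left(- \frac{1}{2}\right) = 3 - \frac{L}{2}$)
$A{\left(m,S \right)} = -4 - m$ ($A{\left(m,S \right)} = -3 - \left(1 + m\right) = -4 - m$)
$k{\left(c,r \right)} = 3 + 7 r - \frac{c}{2}$ ($k{\left(c,r \right)} = 7 r - \left(-3 + \frac{c}{2}\right) = 3 + 7 r - \frac{c}{2}$)
$n{\left(R,P \right)} = \frac{2}{3} + \frac{R}{6}$ ($n{\left(R,P \right)} = \frac{-4 - R}{-6} = \left(-4 - R\right) \left(- \frac{1}{6}\right) = \frac{2}{3} + \frac{R}{6}$)
$- 22 n{\left(2,T{\left(0,4 \right)} \right)} k{\left(6,-2 \right)} = - 22 \left(\frac{2}{3} + \frac{1}{6} \cdot 2\right) \left(3 + 7 \left(-2\right) - 3\right) = - 22 \left(\frac{2}{3} + \frac{1}{3}\right) \left(3 - 14 - 3\right) = \left(-22\right) 1 \left(-14\right) = \left(-22\right) \left(-14\right) = 308$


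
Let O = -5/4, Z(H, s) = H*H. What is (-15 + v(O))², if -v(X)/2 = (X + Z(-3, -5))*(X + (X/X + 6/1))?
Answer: 693889/64 ≈ 10842.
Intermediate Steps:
Z(H, s) = H²
O = -5/4 (O = -5*¼ = -5/4 ≈ -1.2500)
v(X) = -2*(7 + X)*(9 + X) (v(X) = -2*(X + (-3)²)*(X + (X/X + 6/1)) = -2*(X + 9)*(X + (1 + 6*1)) = -2*(9 + X)*(X + (1 + 6)) = -2*(9 + X)*(X + 7) = -2*(9 + X)*(7 + X) = -2*(7 + X)*(9 + X))
(-15 + v(O))² = (-15 + (-126 - 32*(-5/4) - 2*(-5/4)²))² = (-15 + (-126 + 40 - 2*25/16))² = (-15 + (-126 + 40 - 25/8))² = (-15 - 713/8)² = (-833/8)² = 693889/64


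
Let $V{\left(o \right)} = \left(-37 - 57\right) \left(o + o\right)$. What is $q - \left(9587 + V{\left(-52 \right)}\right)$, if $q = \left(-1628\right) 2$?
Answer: $-22619$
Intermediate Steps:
$q = -3256$
$V{\left(o \right)} = - 188 o$ ($V{\left(o \right)} = - 94 \cdot 2 o = - 188 o$)
$q - \left(9587 + V{\left(-52 \right)}\right) = -3256 - \left(9587 - -9776\right) = -3256 - 19363 = -22619$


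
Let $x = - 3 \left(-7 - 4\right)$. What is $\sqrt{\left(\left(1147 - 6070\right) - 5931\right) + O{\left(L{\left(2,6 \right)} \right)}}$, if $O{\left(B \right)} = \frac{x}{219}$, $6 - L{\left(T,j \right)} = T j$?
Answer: $\frac{i \sqrt{57840163}}{73} \approx 104.18 i$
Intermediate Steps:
$x = 33$ ($x = \left(-3\right) \left(-11\right) = 33$)
$L{\left(T,j \right)} = 6 - T j$
$O{\left(B \right)} = \frac{11}{73}$ ($O{\left(B \right)} = \frac{33}{219} = 33 \cdot \frac{1}{219} = \frac{11}{73}$)
$\sqrt{\left(\left(1147 - 6070\right) - 5931\right) + O{\left(L{\left(2,6 \right)} \right)}} = \sqrt{\left(\left(1147 - 6070\right) - 5931\right) + \frac{11}{73}} = \sqrt{\left(-4923 - 5931\right) + \frac{11}{73}} = \sqrt{-10854 + \frac{11}{73}} = \sqrt{- \frac{792331}{73}} = \frac{i \sqrt{57840163}}{73}$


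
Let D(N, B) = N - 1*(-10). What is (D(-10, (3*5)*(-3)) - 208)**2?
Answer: 43264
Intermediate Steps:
D(N, B) = 10 + N (D(N, B) = N + 10 = 10 + N)
(D(-10, (3*5)*(-3)) - 208)**2 = ((10 - 10) - 208)**2 = (0 - 208)**2 = (-208)**2 = 43264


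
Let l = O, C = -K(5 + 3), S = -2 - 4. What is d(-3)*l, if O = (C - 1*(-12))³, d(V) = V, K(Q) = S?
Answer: -17496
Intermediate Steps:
S = -6
K(Q) = -6
C = 6 (C = -1*(-6) = 6)
O = 5832 (O = (6 - 1*(-12))³ = (6 + 12)³ = 18³ = 5832)
l = 5832
d(-3)*l = -3*5832 = -17496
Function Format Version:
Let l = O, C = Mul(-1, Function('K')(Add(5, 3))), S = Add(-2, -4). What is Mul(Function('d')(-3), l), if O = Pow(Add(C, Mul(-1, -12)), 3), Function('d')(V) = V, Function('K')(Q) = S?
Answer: -17496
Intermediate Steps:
S = -6
Function('K')(Q) = -6
C = 6 (C = Mul(-1, -6) = 6)
O = 5832 (O = Pow(Add(6, Mul(-1, -12)), 3) = Pow(Add(6, 12), 3) = Pow(18, 3) = 5832)
l = 5832
Mul(Function('d')(-3), l) = Mul(-3, 5832) = -17496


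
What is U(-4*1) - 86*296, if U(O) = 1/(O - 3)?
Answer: -178193/7 ≈ -25456.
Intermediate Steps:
U(O) = 1/(-3 + O)
U(-4*1) - 86*296 = 1/(-3 - 4*1) - 86*296 = 1/(-3 - 4) - 25456 = 1/(-7) - 25456 = -⅐ - 25456 = -178193/7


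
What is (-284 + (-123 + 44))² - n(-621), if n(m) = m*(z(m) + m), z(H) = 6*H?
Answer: -2567718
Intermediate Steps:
n(m) = 7*m² (n(m) = m*(6*m + m) = m*(7*m) = 7*m²)
(-284 + (-123 + 44))² - n(-621) = (-284 + (-123 + 44))² - 7*(-621)² = (-284 - 79)² - 7*385641 = (-363)² - 1*2699487 = 131769 - 2699487 = -2567718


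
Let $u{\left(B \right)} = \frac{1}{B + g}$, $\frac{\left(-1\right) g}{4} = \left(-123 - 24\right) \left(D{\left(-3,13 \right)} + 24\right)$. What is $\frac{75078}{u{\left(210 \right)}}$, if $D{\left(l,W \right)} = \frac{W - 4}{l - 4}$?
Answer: $1018508148$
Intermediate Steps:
$D{\left(l,W \right)} = \frac{-4 + W}{-4 + l}$
$g = 13356$ ($g = - 4 \left(-123 - 24\right) \left(\frac{-4 + 13}{-4 - 3} + 24\right) = - 4 \left(- 147 \left(\frac{1}{-7} \cdot 9 + 24\right)\right) = - 4 \left(- 147 \left(\left(- \frac{1}{7}\right) 9 + 24\right)\right) = - 4 \left(- 147 \left(- \frac{9}{7} + 24\right)\right) = - 4 \left(\left(-147\right) \frac{159}{7}\right) = \left(-4\right) \left(-3339\right) = 13356$)
$u{\left(B \right)} = \frac{1}{13356 + B}$ ($u{\left(B \right)} = \frac{1}{B + 13356} = \frac{1}{13356 + B}$)
$\frac{75078}{u{\left(210 \right)}} = \frac{75078}{\frac{1}{13356 + 210}} = \frac{75078}{\frac{1}{13566}} = 75078 \frac{1}{\frac{1}{13566}} = 75078 \cdot 13566 = 1018508148$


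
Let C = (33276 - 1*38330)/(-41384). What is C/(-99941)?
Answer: -361/295425596 ≈ -1.2220e-6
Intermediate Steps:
C = 361/2956 (C = (33276 - 38330)*(-1/41384) = -5054*(-1/41384) = 361/2956 ≈ 0.12212)
C/(-99941) = (361/2956)/(-99941) = (361/2956)*(-1/99941) = -361/295425596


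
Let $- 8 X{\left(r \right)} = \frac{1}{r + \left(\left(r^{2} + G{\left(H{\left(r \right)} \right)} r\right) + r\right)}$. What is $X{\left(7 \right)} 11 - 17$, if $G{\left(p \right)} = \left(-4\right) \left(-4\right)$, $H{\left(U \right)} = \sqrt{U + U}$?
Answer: $- \frac{23811}{1400} \approx -17.008$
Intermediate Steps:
$H{\left(U \right)} = \sqrt{2} \sqrt{U}$ ($H{\left(U \right)} = \sqrt{2 U} = \sqrt{2} \sqrt{U}$)
$G{\left(p \right)} = 16$
$X{\left(r \right)} = - \frac{1}{8 \left(r^{2} + 18 r\right)}$ ($X{\left(r \right)} = - \frac{1}{8 \left(r + \left(\left(r^{2} + 16 r\right) + r\right)\right)} = - \frac{1}{8 \left(r + \left(r^{2} + 17 r\right)\right)} = - \frac{1}{8 \left(r^{2} + 18 r\right)}$)
$X{\left(7 \right)} 11 - 17 = - \frac{1}{8 \cdot 7 \left(18 + 7\right)} 11 - 17 = \left(- \frac{1}{8}\right) \frac{1}{7} \cdot \frac{1}{25} \cdot 11 - 17 = \left(- \frac{1}{1400}\right) 11 - 17 = - \frac{11}{1400} - 17 = - \frac{23811}{1400}$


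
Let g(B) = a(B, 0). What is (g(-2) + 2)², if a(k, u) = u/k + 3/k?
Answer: ¼ ≈ 0.25000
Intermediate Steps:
a(k, u) = 3/k + u/k
g(B) = 3/B (g(B) = (3 + 0)/B = 3/B)
(g(-2) + 2)² = (3/(-2) + 2)² = (3*(-½) + 2)² = (-3/2 + 2)² = (½)² = ¼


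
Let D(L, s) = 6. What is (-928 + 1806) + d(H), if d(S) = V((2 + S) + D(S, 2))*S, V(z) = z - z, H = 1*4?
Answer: 878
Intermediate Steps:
H = 4
V(z) = 0
d(S) = 0 (d(S) = 0*S = 0)
(-928 + 1806) + d(H) = (-928 + 1806) + 0 = 878 + 0 = 878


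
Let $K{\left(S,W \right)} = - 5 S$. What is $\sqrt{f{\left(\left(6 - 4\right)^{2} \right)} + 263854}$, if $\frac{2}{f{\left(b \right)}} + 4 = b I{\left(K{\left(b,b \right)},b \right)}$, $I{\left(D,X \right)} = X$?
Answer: $\frac{25 \sqrt{15198}}{6} \approx 513.67$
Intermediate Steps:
$f{\left(b \right)} = \frac{2}{-4 + b^{2}}$ ($f{\left(b \right)} = \frac{2}{-4 + b b} = \frac{2}{-4 + b^{2}}$)
$\sqrt{f{\left(\left(6 - 4\right)^{2} \right)} + 263854} = \sqrt{\frac{2}{-4 + \left(\left(6 - 4\right)^{2}\right)^{2}} + 263854} = \sqrt{\frac{2}{-4 + \left(2^{2}\right)^{2}} + 263854} = \sqrt{\frac{2}{-4 + 4^{2}} + 263854} = \sqrt{\frac{2}{-4 + 16} + 263854} = \sqrt{\frac{2}{12} + 263854} = \sqrt{2 \cdot \frac{1}{12} + 263854} = \sqrt{\frac{1}{6} + 263854} = \sqrt{\frac{1583125}{6}} = \frac{25 \sqrt{15198}}{6}$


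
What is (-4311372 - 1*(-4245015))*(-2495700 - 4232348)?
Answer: 446453081136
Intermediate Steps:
(-4311372 - 1*(-4245015))*(-2495700 - 4232348) = (-4311372 + 4245015)*(-6728048) = -66357*(-6728048) = 446453081136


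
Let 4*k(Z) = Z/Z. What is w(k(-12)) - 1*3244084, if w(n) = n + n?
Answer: -6488167/2 ≈ -3.2441e+6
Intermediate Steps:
k(Z) = ¼ (k(Z) = (Z/Z)/4 = (¼)*1 = ¼)
w(n) = 2*n
w(k(-12)) - 1*3244084 = 2*(¼) - 1*3244084 = ½ - 3244084 = -6488167/2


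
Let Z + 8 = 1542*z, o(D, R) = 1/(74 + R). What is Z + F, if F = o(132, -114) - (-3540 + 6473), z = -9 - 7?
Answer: -1104521/40 ≈ -27613.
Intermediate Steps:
z = -16
F = -117321/40 (F = 1/(74 - 114) - (-3540 + 6473) = 1/(-40) - 1*2933 = -1/40 - 2933 = -117321/40 ≈ -2933.0)
Z = -24680 (Z = -8 + 1542*(-16) = -8 - 24672 = -24680)
Z + F = -24680 - 117321/40 = -1104521/40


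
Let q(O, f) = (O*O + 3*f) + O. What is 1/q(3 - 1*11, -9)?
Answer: 1/29 ≈ 0.034483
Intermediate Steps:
q(O, f) = O + O² + 3*f (q(O, f) = (O² + 3*f) + O = O + O² + 3*f)
1/q(3 - 1*11, -9) = 1/((3 - 1*11) + (3 - 1*11)² + 3*(-9)) = 1/((3 - 11) + (3 - 11)² - 27) = 1/(-8 + (-8)² - 27) = 1/(-8 + 64 - 27) = 1/29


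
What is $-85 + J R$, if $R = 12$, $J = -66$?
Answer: $-877$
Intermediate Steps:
$-85 + J R = -85 - 792 = -877$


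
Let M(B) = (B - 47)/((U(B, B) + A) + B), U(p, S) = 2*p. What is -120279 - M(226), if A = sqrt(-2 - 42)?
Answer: (-240558*sqrt(11) + 81549341*I)/(2*(sqrt(11) - 339*I)) ≈ -1.2028e+5 + 0.0025826*I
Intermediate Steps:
A = 2*I*sqrt(11) (A = sqrt(-44) = 2*I*sqrt(11) ≈ 6.6332*I)
M(B) = (-47 + B)/(3*B + 2*I*sqrt(11)) (M(B) = (B - 47)/((2*B + 2*I*sqrt(11)) + B) = (-47 + B)/(3*B + 2*I*sqrt(11)))
-120279 - M(226) = -120279 - (-47 + 226)/(3*226 + 2*I*sqrt(11)) = -120279 - 179/(678 + 2*I*sqrt(11))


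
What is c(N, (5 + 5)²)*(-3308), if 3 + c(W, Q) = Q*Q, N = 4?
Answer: -33070076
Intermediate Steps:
c(W, Q) = -3 + Q² (c(W, Q) = -3 + Q*Q = -3 + Q²)
c(N, (5 + 5)²)*(-3308) = (-3 + ((5 + 5)²)²)*(-3308) = (-3 + (10²)²)*(-3308) = (-3 + 100²)*(-3308) = (-3 + 10000)*(-3308) = 9997*(-3308) = -33070076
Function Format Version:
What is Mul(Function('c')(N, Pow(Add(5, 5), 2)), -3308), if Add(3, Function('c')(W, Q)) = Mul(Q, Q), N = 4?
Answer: -33070076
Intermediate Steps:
Function('c')(W, Q) = Add(-3, Pow(Q, 2)) (Function('c')(W, Q) = Add(-3, Mul(Q, Q)) = Add(-3, Pow(Q, 2)))
Mul(Function('c')(N, Pow(Add(5, 5), 2)), -3308) = Mul(Add(-3, Pow(Pow(Add(5, 5), 2), 2)), -3308) = Mul(Add(-3, Pow(Pow(10, 2), 2)), -3308) = Mul(Add(-3, Pow(100, 2)), -3308) = Mul(Add(-3, 10000), -3308) = Mul(9997, -3308) = -33070076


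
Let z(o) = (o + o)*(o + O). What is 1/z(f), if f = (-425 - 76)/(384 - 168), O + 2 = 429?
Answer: -2592/5106359 ≈ -0.00050760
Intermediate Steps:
O = 427 (O = -2 + 429 = 427)
f = -167/72 (f = -501/216 = -501*1/216 = -167/72 ≈ -2.3194)
z(o) = 2*o*(427 + o) (z(o) = (o + o)*(o + 427) = (2*o)*(427 + o) = 2*o*(427 + o))
1/z(f) = 1/(2*(-167/72)*(427 - 167/72)) = 1/(2*(-167/72)*(30577/72)) = 1/(-5106359/2592) = -2592/5106359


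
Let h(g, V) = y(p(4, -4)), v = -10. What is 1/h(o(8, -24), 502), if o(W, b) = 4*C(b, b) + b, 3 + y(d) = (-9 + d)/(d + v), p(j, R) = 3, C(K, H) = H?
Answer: -7/15 ≈ -0.46667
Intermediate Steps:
y(d) = -3 + (-9 + d)/(-10 + d) (y(d) = -3 + (-9 + d)/(d - 10) = -3 + (-9 + d)/(-10 + d))
o(W, b) = 5*b (o(W, b) = 4*b + b = 5*b)
h(g, V) = -15/7 (h(g, V) = (21 - 2*3)/(-10 + 3) = (21 - 6)/(-7) = -1/7*15 = -15/7)
1/h(o(8, -24), 502) = 1/(-15/7) = -7/15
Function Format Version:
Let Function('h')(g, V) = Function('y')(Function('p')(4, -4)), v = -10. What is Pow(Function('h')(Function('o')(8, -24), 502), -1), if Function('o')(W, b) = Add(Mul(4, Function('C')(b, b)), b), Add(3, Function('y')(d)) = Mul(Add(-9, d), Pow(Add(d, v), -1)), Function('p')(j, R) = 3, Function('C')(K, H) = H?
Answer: Rational(-7, 15) ≈ -0.46667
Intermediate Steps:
Function('y')(d) = Add(-3, Mul(Pow(Add(-10, d), -1), Add(-9, d))) (Function('y')(d) = Add(-3, Mul(Add(-9, d), Pow(Add(d, -10), -1))) = Add(-3, Mul(Add(-9, d), Pow(Add(-10, d), -1))) = Add(-3, Mul(Pow(Add(-10, d), -1), Add(-9, d))))
Function('o')(W, b) = Mul(5, b) (Function('o')(W, b) = Add(Mul(4, b), b) = Mul(5, b))
Function('h')(g, V) = Rational(-15, 7) (Function('h')(g, V) = Mul(Pow(Add(-10, 3), -1), Add(21, Mul(-2, 3))) = Mul(Pow(-7, -1), Add(21, -6)) = Mul(Rational(-1, 7), 15) = Rational(-15, 7))
Pow(Function('h')(Function('o')(8, -24), 502), -1) = Pow(Rational(-15, 7), -1) = Rational(-7, 15)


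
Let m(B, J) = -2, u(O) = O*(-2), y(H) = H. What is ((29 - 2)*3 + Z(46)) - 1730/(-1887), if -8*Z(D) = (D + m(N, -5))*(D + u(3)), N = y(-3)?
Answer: -260563/1887 ≈ -138.08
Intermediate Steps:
N = -3
u(O) = -2*O
Z(D) = -(-6 + D)*(-2 + D)/8 (Z(D) = -(D - 2)*(D - 2*3)/8 = -(-2 + D)*(D - 6)/8 = -(-2 + D)*(-6 + D)/8 = -(-6 + D)*(-2 + D)/8)
((29 - 2)*3 + Z(46)) - 1730/(-1887) = ((29 - 2)*3 + (-3/2 + 46 - 1/8*46**2)) - 1730/(-1887) = (27*3 + (-3/2 + 46 - 1/8*2116)) - 1730*(-1/1887) = (81 + (-3/2 + 46 - 529/2)) + 1730/1887 = (81 - 220) + 1730/1887 = -139 + 1730/1887 = -260563/1887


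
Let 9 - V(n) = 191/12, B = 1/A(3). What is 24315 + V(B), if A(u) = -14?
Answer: 291697/12 ≈ 24308.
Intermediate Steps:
B = -1/14 (B = 1/(-14) = -1/14 ≈ -0.071429)
V(n) = -83/12 (V(n) = 9 - 191/12 = -83/12)
24315 + V(B) = 24315 - 83/12 = 291697/12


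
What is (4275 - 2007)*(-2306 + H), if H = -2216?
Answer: -10255896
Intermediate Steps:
(4275 - 2007)*(-2306 + H) = (4275 - 2007)*(-2306 - 2216) = 2268*(-4522) = -10255896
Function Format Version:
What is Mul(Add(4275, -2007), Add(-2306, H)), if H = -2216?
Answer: -10255896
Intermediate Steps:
Mul(Add(4275, -2007), Add(-2306, H)) = Mul(Add(4275, -2007), Add(-2306, -2216)) = Mul(2268, -4522) = -10255896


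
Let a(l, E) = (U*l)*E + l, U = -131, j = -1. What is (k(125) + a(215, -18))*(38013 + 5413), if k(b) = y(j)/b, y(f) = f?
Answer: 2753126932824/125 ≈ 2.2025e+10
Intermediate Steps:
k(b) = -1/b
a(l, E) = l - 131*E*l (a(l, E) = (-131*l)*E + l = -131*E*l + l = l - 131*E*l)
(k(125) + a(215, -18))*(38013 + 5413) = (-1/125 + 215*(1 - 131*(-18)))*(38013 + 5413) = (-1*1/125 + 215*(1 + 2358))*43426 = (-1/125 + 215*2359)*43426 = (-1/125 + 507185)*43426 = (63398124/125)*43426 = 2753126932824/125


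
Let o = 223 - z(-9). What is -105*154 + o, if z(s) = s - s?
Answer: -15947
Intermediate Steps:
z(s) = 0
o = 223 (o = 223 - 1*0 = 223 + 0 = 223)
-105*154 + o = -105*154 + 223 = -16170 + 223 = -15947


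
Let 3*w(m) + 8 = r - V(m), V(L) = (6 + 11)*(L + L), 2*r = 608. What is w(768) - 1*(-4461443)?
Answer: 13358513/3 ≈ 4.4528e+6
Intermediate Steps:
r = 304 (r = (1/2)*608 = 304)
V(L) = 34*L (V(L) = 17*(2*L) = 34*L)
w(m) = 296/3 - 34*m/3 (w(m) = -8/3 + (304 - 34*m)/3 = -8/3 + (304/3 - 34*m/3) = 296/3 - 34*m/3)
w(768) - 1*(-4461443) = (296/3 - 34/3*768) - 1*(-4461443) = (296/3 - 8704) + 4461443 = -25816/3 + 4461443 = 13358513/3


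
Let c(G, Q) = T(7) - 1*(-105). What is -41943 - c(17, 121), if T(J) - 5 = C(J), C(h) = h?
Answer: -42060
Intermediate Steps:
T(J) = 5 + J
c(G, Q) = 117 (c(G, Q) = (5 + 7) - 1*(-105) = 12 + 105 = 117)
-41943 - c(17, 121) = -41943 - 1*117 = -41943 - 117 = -42060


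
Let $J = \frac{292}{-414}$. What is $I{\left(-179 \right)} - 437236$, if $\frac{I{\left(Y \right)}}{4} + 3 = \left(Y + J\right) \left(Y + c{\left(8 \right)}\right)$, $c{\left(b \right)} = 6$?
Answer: $- \frac{64768628}{207} \approx -3.1289 \cdot 10^{5}$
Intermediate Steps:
$J = - \frac{146}{207}$ ($J = 292 \left(- \frac{1}{414}\right) = - \frac{146}{207} \approx -0.70531$)
$I{\left(Y \right)} = -12 + 4 \left(6 + Y\right) \left(- \frac{146}{207} + Y\right)$ ($I{\left(Y \right)} = -12 + 4 \left(Y - \frac{146}{207}\right) \left(Y + 6\right) = -12 + 4 \left(- \frac{146}{207} + Y\right) \left(6 + Y\right) = -12 + 4 \left(6 + Y\right) \left(- \frac{146}{207} + Y\right)$)
$I{\left(-179 \right)} - 437236 = \left(- \frac{1996}{69} + 4 \left(-179\right)^{2} + \frac{4384}{207} \left(-179\right)\right) - 437236 = \left(- \frac{1996}{69} + 4 \cdot 32041 - \frac{784736}{207}\right) - 437236 = \left(- \frac{1996}{69} + 128164 - \frac{784736}{207}\right) - 437236 = \frac{25739224}{207} - 437236 = - \frac{64768628}{207}$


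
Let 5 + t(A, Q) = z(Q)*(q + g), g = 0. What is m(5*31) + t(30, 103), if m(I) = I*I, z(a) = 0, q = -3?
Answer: 24020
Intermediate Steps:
m(I) = I²
t(A, Q) = -5 (t(A, Q) = -5 + 0*(-3 + 0) = -5 + 0*(-3) = -5 + 0 = -5)
m(5*31) + t(30, 103) = (5*31)² - 5 = 155² - 5 = 24025 - 5 = 24020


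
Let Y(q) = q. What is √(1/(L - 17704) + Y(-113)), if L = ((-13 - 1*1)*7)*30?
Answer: 3*I*√1337715717/10322 ≈ 10.63*I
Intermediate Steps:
L = -2940 (L = ((-13 - 1)*7)*30 = -14*7*30 = -98*30 = -2940)
√(1/(L - 17704) + Y(-113)) = √(1/(-2940 - 17704) - 113) = √(1/(-20644) - 113) = √(-1/20644 - 113) = √(-2332773/20644) = 3*I*√1337715717/10322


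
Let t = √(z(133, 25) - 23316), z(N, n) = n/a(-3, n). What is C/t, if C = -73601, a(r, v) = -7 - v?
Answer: 294404*I*√1492274/746137 ≈ 482.0*I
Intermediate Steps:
z(N, n) = n/(-7 - n)
t = I*√1492274/8 (t = √(-1*25/(7 + 25) - 23316) = √(-1*25/32 - 23316) = √(-1*25*1/32 - 23316) = √(-25/32 - 23316) = √(-746137/32) = I*√1492274/8 ≈ 152.7*I)
C/t = -73601*(-4*I*√1492274/746137) = -(-294404)*I*√1492274/746137 = 294404*I*√1492274/746137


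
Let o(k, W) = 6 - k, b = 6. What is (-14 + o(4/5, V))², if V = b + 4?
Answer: 1936/25 ≈ 77.440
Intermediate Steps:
V = 10 (V = 6 + 4 = 10)
(-14 + o(4/5, V))² = (-14 + (6 - 4/5))² = (-14 + (6 - 1*⅘))² = (-14 + (6 - ⅘))² = (-14 + 26/5)² = (-44/5)² = 1936/25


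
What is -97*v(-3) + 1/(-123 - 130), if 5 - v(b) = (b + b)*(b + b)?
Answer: 760770/253 ≈ 3007.0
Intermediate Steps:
v(b) = 5 - 4*b² (v(b) = 5 - (b + b)*(b + b) = 5 - 2*b*2*b = 5 - 4*b²)
-97*v(-3) + 1/(-123 - 130) = -97*(5 - 4*(-3)²) + 1/(-123 - 130) = -97*(5 - 4*9) + 1/(-253) = -97*(5 - 36) - 1/253 = -97*(-31) - 1/253 = 3007 - 1/253 = 760770/253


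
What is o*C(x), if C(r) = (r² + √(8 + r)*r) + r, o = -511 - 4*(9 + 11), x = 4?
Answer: -11820 - 4728*√3 ≈ -20009.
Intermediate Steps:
o = -591 (o = -511 - 4*20 = -511 - 1*80 = -511 - 80 = -591)
C(r) = r + r² + r*√(8 + r) (C(r) = (r² + r*√(8 + r)) + r = r + r² + r*√(8 + r))
o*C(x) = -2364*(1 + 4 + √(8 + 4)) = -2364*(1 + 4 + √12) = -2364*(1 + 4 + 2*√3) = -2364*(5 + 2*√3) = -591*(20 + 8*√3) = -11820 - 4728*√3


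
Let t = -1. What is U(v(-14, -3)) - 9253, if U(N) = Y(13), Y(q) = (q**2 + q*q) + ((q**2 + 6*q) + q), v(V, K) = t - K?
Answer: -8655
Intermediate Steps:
v(V, K) = -1 - K
Y(q) = 3*q**2 + 7*q (Y(q) = (q**2 + q**2) + (q**2 + 7*q) = 2*q**2 + (q**2 + 7*q) = 3*q**2 + 7*q)
U(N) = 598 (U(N) = 13*(7 + 3*13) = 13*(7 + 39) = 13*46 = 598)
U(v(-14, -3)) - 9253 = 598 - 9253 = -8655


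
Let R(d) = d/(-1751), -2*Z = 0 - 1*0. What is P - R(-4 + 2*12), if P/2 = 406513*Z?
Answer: 20/1751 ≈ 0.011422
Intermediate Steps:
Z = 0 (Z = -(0 - 1*0)/2 = -(0 + 0)/2 = -1/2*0 = 0)
R(d) = -d/1751 (R(d) = d*(-1/1751) = -d/1751)
P = 0 (P = 2*(406513*0) = 2*0 = 0)
P - R(-4 + 2*12) = 0 - (-1)*(-4 + 2*12)/1751 = 0 - (-1)*(-4 + 24)/1751 = 0 - (-1)*20/1751 = 0 - 1*(-20/1751) = 0 + 20/1751 = 20/1751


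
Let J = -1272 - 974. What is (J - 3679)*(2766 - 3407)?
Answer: 3797925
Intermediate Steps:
J = -2246
(J - 3679)*(2766 - 3407) = (-2246 - 3679)*(2766 - 3407) = -5925*(-641) = 3797925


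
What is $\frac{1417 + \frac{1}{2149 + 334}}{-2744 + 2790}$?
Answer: $\frac{1759206}{57109} \approx 30.804$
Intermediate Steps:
$\frac{1417 + \frac{1}{2149 + 334}}{-2744 + 2790} = \frac{1417 + \frac{1}{2483}}{46} = \left(1417 + \frac{1}{2483}\right) \frac{1}{46} = \frac{3518412}{2483} \cdot \frac{1}{46} = \frac{1759206}{57109}$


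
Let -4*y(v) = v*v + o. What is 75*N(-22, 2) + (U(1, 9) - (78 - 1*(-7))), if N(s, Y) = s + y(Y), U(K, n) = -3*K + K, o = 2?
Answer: -3699/2 ≈ -1849.5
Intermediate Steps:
y(v) = -1/2 - v**2/4 (y(v) = -(v*v + 2)/4 = -(v**2 + 2)/4 = -(2 + v**2)/4 = -1/2 - v**2/4)
U(K, n) = -2*K
N(s, Y) = -1/2 + s - Y**2/4 (N(s, Y) = s + (-1/2 - Y**2/4) = -1/2 + s - Y**2/4)
75*N(-22, 2) + (U(1, 9) - (78 - 1*(-7))) = 75*(-1/2 - 22 - 1/4*2**2) + (-2*1 - (78 - 1*(-7))) = 75*(-1/2 - 22 - 1/4*4) + (-2 - (78 + 7)) = 75*(-1/2 - 22 - 1) + (-2 - 1*85) = 75*(-47/2) + (-2 - 85) = -3525/2 - 87 = -3699/2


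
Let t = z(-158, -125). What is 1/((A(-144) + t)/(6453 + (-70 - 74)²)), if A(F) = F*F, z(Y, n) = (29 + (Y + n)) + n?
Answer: 27189/20357 ≈ 1.3356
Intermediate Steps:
z(Y, n) = 29 + Y + 2*n (z(Y, n) = (29 + Y + n) + n = 29 + Y + 2*n)
A(F) = F²
t = -379 (t = 29 - 158 + 2*(-125) = 29 - 158 - 250 = -379)
1/((A(-144) + t)/(6453 + (-70 - 74)²)) = 1/(((-144)² - 379)/(6453 + (-70 - 74)²)) = 1/((20736 - 379)/(6453 + (-144)²)) = 1/(20357/(6453 + 20736)) = 1/(20357/27189) = 27189/20357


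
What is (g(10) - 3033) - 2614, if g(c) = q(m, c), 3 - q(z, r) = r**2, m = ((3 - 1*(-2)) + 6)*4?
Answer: -5744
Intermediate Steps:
m = 44 (m = ((3 + 2) + 6)*4 = (5 + 6)*4 = 11*4 = 44)
q(z, r) = 3 - r**2
g(c) = 3 - c**2
(g(10) - 3033) - 2614 = ((3 - 1*10**2) - 3033) - 2614 = ((3 - 1*100) - 3033) - 2614 = ((3 - 100) - 3033) - 2614 = (-97 - 3033) - 2614 = -3130 - 2614 = -5744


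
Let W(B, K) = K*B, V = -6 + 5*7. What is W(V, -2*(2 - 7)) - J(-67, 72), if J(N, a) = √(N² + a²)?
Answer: 290 - √9673 ≈ 191.65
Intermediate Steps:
V = 29 (V = -6 + 35 = 29)
W(B, K) = B*K
W(V, -2*(2 - 7)) - J(-67, 72) = 29*(-2*(2 - 7)) - √((-67)² + 72²) = 29*(-2*(-5)) - √(4489 + 5184) = 29*10 - √9673 = 290 - √9673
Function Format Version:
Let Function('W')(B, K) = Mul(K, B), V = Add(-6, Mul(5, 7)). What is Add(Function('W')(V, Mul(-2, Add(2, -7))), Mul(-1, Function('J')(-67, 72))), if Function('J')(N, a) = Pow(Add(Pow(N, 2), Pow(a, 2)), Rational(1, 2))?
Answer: Add(290, Mul(-1, Pow(9673, Rational(1, 2)))) ≈ 191.65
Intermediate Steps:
V = 29 (V = Add(-6, 35) = 29)
Function('W')(B, K) = Mul(B, K)
Add(Function('W')(V, Mul(-2, Add(2, -7))), Mul(-1, Function('J')(-67, 72))) = Add(Mul(29, Mul(-2, Add(2, -7))), Mul(-1, Pow(Add(Pow(-67, 2), Pow(72, 2)), Rational(1, 2)))) = Add(Mul(29, Mul(-2, -5)), Mul(-1, Pow(Add(4489, 5184), Rational(1, 2)))) = Add(Mul(29, 10), Mul(-1, Pow(9673, Rational(1, 2)))) = Add(290, Mul(-1, Pow(9673, Rational(1, 2))))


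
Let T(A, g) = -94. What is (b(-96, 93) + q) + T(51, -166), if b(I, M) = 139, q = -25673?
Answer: -25628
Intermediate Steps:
(b(-96, 93) + q) + T(51, -166) = (139 - 25673) - 94 = -25534 - 94 = -25628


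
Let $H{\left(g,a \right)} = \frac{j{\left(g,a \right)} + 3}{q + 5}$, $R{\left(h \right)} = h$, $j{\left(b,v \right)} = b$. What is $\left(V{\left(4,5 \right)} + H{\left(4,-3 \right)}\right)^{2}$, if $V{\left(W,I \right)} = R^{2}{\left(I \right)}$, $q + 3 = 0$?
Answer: $\frac{3249}{4} \approx 812.25$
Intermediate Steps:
$q = -3$ ($q = -3 + 0 = -3$)
$H{\left(g,a \right)} = \frac{3}{2} + \frac{g}{2}$ ($H{\left(g,a \right)} = \frac{g + 3}{-3 + 5} = \frac{3 + g}{2} = \left(3 + g\right) \frac{1}{2} = \frac{3}{2} + \frac{g}{2}$)
$V{\left(W,I \right)} = I^{2}$
$\left(V{\left(4,5 \right)} + H{\left(4,-3 \right)}\right)^{2} = \left(5^{2} + \left(\frac{3}{2} + \frac{1}{2} \cdot 4\right)\right)^{2} = \left(25 + \left(\frac{3}{2} + 2\right)\right)^{2} = \left(25 + \frac{7}{2}\right)^{2} = \left(\frac{57}{2}\right)^{2} = \frac{3249}{4}$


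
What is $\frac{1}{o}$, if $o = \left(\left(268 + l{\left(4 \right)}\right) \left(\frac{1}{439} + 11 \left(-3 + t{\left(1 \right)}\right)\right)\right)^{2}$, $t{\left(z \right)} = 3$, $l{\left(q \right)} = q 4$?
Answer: $\frac{192721}{80656} \approx 2.3894$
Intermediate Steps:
$l{\left(q \right)} = 4 q$
$o = \frac{80656}{192721}$ ($o = \left(\left(268 + 4 \cdot 4\right) \left(\frac{1}{439} + 11 \left(-3 + 3\right)\right)\right)^{2} = \left(\left(268 + 16\right) \left(\frac{1}{439} + 11 \cdot 0\right)\right)^{2} = \left(284 \left(\frac{1}{439} + 0\right)\right)^{2} = \left(284 \cdot \frac{1}{439}\right)^{2} = \left(\frac{284}{439}\right)^{2} = \frac{80656}{192721} \approx 0.41851$)
$\frac{1}{o} = \frac{1}{\frac{80656}{192721}} = \frac{192721}{80656}$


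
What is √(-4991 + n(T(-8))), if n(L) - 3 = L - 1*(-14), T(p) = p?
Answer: I*√4982 ≈ 70.583*I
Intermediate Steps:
n(L) = 17 + L (n(L) = 3 + (L - 1*(-14)) = 3 + (L + 14) = 3 + (14 + L) = 17 + L)
√(-4991 + n(T(-8))) = √(-4991 + (17 - 8)) = √(-4991 + 9) = √(-4982) = I*√4982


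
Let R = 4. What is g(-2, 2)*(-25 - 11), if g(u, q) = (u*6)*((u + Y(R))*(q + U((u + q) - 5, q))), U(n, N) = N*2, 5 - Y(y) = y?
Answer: -2592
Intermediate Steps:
Y(y) = 5 - y
U(n, N) = 2*N
g(u, q) = 18*q*u*(1 + u) (g(u, q) = (u*6)*((u + (5 - 1*4))*(q + 2*q)) = (6*u)*((u + (5 - 4))*(3*q)) = (6*u)*((u + 1)*(3*q)) = (6*u)*((1 + u)*(3*q)) = (6*u)*(3*q*(1 + u)) = 18*q*u*(1 + u))
g(-2, 2)*(-25 - 11) = (18*2*(-2)*(1 - 2))*(-25 - 11) = (18*2*(-2)*(-1))*(-36) = 72*(-36) = -2592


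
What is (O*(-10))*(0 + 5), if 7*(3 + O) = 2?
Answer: 950/7 ≈ 135.71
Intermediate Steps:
O = -19/7 (O = -3 + (⅐)*2 = -3 + 2/7 = -19/7 ≈ -2.7143)
(O*(-10))*(0 + 5) = (-19/7*(-10))*(0 + 5) = (190/7)*5 = 950/7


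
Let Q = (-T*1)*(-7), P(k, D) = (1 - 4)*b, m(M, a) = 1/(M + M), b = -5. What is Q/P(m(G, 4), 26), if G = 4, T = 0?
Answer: 0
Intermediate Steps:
m(M, a) = 1/(2*M)
P(k, D) = 15 (P(k, D) = (1 - 4)*(-5) = -3*(-5) = 15)
Q = 0 (Q = (-1*0*1)*(-7) = (0*1)*(-7) = 0*(-7) = 0)
Q/P(m(G, 4), 26) = 0/15 = 0*(1/15) = 0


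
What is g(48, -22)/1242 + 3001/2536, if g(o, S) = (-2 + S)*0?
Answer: 3001/2536 ≈ 1.1834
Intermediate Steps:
g(o, S) = 0
g(48, -22)/1242 + 3001/2536 = 0/1242 + 3001/2536 = 0*(1/1242) + 3001*(1/2536) = 0 + 3001/2536 = 3001/2536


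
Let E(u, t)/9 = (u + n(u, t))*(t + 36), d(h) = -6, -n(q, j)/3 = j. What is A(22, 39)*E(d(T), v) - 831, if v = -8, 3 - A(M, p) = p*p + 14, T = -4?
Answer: -6949983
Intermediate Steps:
n(q, j) = -3*j
A(M, p) = -11 - p² (A(M, p) = 3 - (p*p + 14) = 3 - (p² + 14) = 3 - (14 + p²) = 3 + (-14 - p²) = -11 - p²)
E(u, t) = 9*(36 + t)*(u - 3*t) (E(u, t) = 9*((u - 3*t)*(t + 36)) = 9*((u - 3*t)*(36 + t)) = 9*((36 + t)*(u - 3*t)) = 9*(36 + t)*(u - 3*t))
A(22, 39)*E(d(T), v) - 831 = (-11 - 1*39²)*(-972*(-8) - 27*(-8)² + 324*(-6) + 9*(-8)*(-6)) - 831 = (-11 - 1*1521)*(7776 - 27*64 - 1944 + 432) - 831 = (-11 - 1521)*(7776 - 1728 - 1944 + 432) - 831 = -1532*4536 - 831 = -6949152 - 831 = -6949983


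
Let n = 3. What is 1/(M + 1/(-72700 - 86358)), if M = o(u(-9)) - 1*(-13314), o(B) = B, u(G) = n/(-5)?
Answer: 795290/10588013881 ≈ 7.5112e-5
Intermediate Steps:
u(G) = -⅗ (u(G) = 3/(-5) = 3*(-⅕) = -⅗)
M = 66567/5 (M = -⅗ - 1*(-13314) = -⅗ + 13314 = 66567/5 ≈ 13313.)
1/(M + 1/(-72700 - 86358)) = 1/(66567/5 + 1/(-72700 - 86358)) = 1/(66567/5 + 1/(-159058)) = 1/(66567/5 - 1/159058) = 1/(10588013881/795290) = 795290/10588013881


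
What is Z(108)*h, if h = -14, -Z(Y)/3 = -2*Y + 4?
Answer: -8904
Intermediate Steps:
Z(Y) = -12 + 6*Y (Z(Y) = -3*(-2*Y + 4) = -3*(4 - 2*Y) = -12 + 6*Y)
Z(108)*h = (-12 + 6*108)*(-14) = (-12 + 648)*(-14) = 636*(-14) = -8904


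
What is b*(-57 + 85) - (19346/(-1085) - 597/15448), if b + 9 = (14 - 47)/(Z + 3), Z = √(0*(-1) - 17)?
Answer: (-3924287407*√17 + 27260100141*I)/(16761080*(√17 - 3*I)) ≈ -340.75 + 146.53*I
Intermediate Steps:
Z = I*√17 (Z = √(0 - 17) = √(-17) = I*√17 ≈ 4.1231*I)
b = -9 - 33/(3 + I*√17) (b = -9 + (14 - 47)/(I*√17 + 3) = -9 - 33/(3 + I*√17) ≈ -12.808 + 5.2332*I)
b*(-57 + 85) - (19346/(-1085) - 597/15448) = (3*(-3*√17 + 20*I)/(√17 - 3*I))*(-57 + 85) - (19346/(-1085) - 597/15448) = (3*(-3*√17 + 20*I)/(√17 - 3*I))*28 - (19346*(-1/1085) - 597*1/15448) = 84*(-3*√17 + 20*I)/(√17 - 3*I) - (-19346/1085 - 597/15448) = 84*(-3*√17 + 20*I)/(√17 - 3*I) - 1*(-299504753/16761080) = 84*(-3*√17 + 20*I)/(√17 - 3*I) + 299504753/16761080 = 299504753/16761080 + 84*(-3*√17 + 20*I)/(√17 - 3*I)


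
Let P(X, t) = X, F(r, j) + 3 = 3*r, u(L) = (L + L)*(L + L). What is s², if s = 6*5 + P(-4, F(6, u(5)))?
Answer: 676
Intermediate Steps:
u(L) = 4*L² (u(L) = (2*L)*(2*L) = 4*L²)
F(r, j) = -3 + 3*r
s = 26 (s = 6*5 - 4 = 30 - 4 = 26)
s² = 26² = 676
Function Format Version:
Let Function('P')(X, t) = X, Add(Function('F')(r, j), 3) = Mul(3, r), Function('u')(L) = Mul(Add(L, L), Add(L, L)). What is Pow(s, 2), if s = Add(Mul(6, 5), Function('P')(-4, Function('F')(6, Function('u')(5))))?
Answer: 676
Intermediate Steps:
Function('u')(L) = Mul(4, Pow(L, 2)) (Function('u')(L) = Mul(Mul(2, L), Mul(2, L)) = Mul(4, Pow(L, 2)))
Function('F')(r, j) = Add(-3, Mul(3, r))
s = 26 (s = Add(Mul(6, 5), -4) = Add(30, -4) = 26)
Pow(s, 2) = Pow(26, 2) = 676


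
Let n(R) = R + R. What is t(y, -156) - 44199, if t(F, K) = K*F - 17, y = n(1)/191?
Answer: -8445568/191 ≈ -44218.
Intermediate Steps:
n(R) = 2*R
y = 2/191 (y = (2*1)/191 = 2*(1/191) = 2/191 ≈ 0.010471)
t(F, K) = -17 + F*K (t(F, K) = F*K - 17 = -17 + F*K)
t(y, -156) - 44199 = (-17 + (2/191)*(-156)) - 44199 = (-17 - 312/191) - 44199 = -3559/191 - 44199 = -8445568/191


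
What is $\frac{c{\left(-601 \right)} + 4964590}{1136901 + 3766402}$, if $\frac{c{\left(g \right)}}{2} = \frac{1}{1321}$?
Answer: $\frac{6558223392}{6477263263} \approx 1.0125$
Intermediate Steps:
$c{\left(g \right)} = \frac{2}{1321}$
$\frac{c{\left(-601 \right)} + 4964590}{1136901 + 3766402} = \frac{\frac{2}{1321} + 4964590}{1136901 + 3766402} = \frac{6558223392}{1321 \cdot 4903303} = \frac{6558223392}{1321} \cdot \frac{1}{4903303} = \frac{6558223392}{6477263263}$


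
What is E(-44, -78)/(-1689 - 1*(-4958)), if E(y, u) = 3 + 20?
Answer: 23/3269 ≈ 0.0070358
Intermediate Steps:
E(y, u) = 23
E(-44, -78)/(-1689 - 1*(-4958)) = 23/(-1689 - 1*(-4958)) = 23/(-1689 + 4958) = 23/3269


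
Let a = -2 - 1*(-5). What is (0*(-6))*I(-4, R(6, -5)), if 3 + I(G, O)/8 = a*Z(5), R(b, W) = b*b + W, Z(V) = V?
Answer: 0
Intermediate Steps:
a = 3 (a = -2 + 5 = 3)
R(b, W) = W + b**2 (R(b, W) = b**2 + W = W + b**2)
I(G, O) = 96 (I(G, O) = -24 + 8*(3*5) = -24 + 8*15 = -24 + 120 = 96)
(0*(-6))*I(-4, R(6, -5)) = (0*(-6))*96 = 0*96 = 0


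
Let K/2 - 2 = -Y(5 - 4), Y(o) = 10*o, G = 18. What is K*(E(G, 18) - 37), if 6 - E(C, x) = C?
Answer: 784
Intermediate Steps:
E(C, x) = 6 - C
K = -16 (K = 4 + 2*(-10*(5 - 4)) = 4 + 2*(-10) = 4 - 20 = -16)
K*(E(G, 18) - 37) = -16*((6 - 1*18) - 37) = -16*((6 - 18) - 37) = -16*(-12 - 37) = -16*(-49) = 784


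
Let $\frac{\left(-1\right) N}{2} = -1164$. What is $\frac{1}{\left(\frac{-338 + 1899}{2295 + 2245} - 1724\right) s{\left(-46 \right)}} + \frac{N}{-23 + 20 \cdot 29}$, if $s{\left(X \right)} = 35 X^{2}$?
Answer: $\frac{67459509286577}{16140441040829} \approx 4.1795$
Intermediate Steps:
$N = 2328$ ($N = \left(-2\right) \left(-1164\right) = 2328$)
$\frac{1}{\left(\frac{-338 + 1899}{2295 + 2245} - 1724\right) s{\left(-46 \right)}} + \frac{N}{-23 + 20 \cdot 29} = \frac{1}{\left(\frac{-338 + 1899}{2295 + 2245} - 1724\right) 35 \left(-46\right)^{2}} + \frac{2328}{-23 + 20 \cdot 29} = \frac{1}{\left(\frac{1561}{4540} - 1724\right) 35 \cdot 2116} + \frac{2328}{-23 + 580} = \frac{1}{\left(1561 \cdot \frac{1}{4540} - 1724\right) 74060} + \frac{2328}{557} = \frac{1}{\frac{1561}{4540} - 1724} \cdot \frac{1}{74060} + 2328 \cdot \frac{1}{557} = \frac{1}{- \frac{7825399}{4540}} \cdot \frac{1}{74060} + \frac{2328}{557} = \left(- \frac{4540}{7825399}\right) \frac{1}{74060} + \frac{2328}{557} = - \frac{227}{28977452497} + \frac{2328}{557} = \frac{67459509286577}{16140441040829}$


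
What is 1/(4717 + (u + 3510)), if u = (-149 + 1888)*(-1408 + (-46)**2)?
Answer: 1/1239439 ≈ 8.0682e-7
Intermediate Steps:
u = 1231212 (u = 1739*(-1408 + 2116) = 1739*708 = 1231212)
1/(4717 + (u + 3510)) = 1/(4717 + (1231212 + 3510)) = 1/(4717 + 1234722) = 1/1239439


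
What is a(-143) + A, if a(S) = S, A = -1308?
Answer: -1451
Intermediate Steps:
a(-143) + A = -143 - 1308 = -1451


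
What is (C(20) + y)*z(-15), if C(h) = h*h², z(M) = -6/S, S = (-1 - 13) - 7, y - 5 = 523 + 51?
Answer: 17158/7 ≈ 2451.1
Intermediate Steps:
y = 579 (y = 5 + (523 + 51) = 5 + 574 = 579)
S = -21 (S = -14 - 7 = -21)
z(M) = 2/7 (z(M) = -6/(-21) = -6*(-1/21) = 2/7)
C(h) = h³
(C(20) + y)*z(-15) = (20³ + 579)*(2/7) = (8000 + 579)*(2/7) = 8579*(2/7) = 17158/7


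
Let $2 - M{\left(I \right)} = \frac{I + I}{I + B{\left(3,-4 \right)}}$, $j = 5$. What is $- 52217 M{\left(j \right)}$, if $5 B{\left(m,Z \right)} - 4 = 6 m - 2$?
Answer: $- \frac{417736}{9} \approx -46415.0$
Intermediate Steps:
$B{\left(m,Z \right)} = \frac{2}{5} + \frac{6 m}{5}$ ($B{\left(m,Z \right)} = \frac{4}{5} + \frac{6 m - 2}{5} = \frac{4}{5} + \frac{-2 + 6 m}{5} = \frac{4}{5} + \left(- \frac{2}{5} + \frac{6 m}{5}\right) = \frac{2}{5} + \frac{6 m}{5}$)
$M{\left(I \right)} = 2 - \frac{2 I}{4 + I}$ ($M{\left(I \right)} = 2 - \frac{I + I}{I + \left(\frac{2}{5} + \frac{6}{5} \cdot 3\right)} = 2 - \frac{2 I}{I + \left(\frac{2}{5} + \frac{18}{5}\right)} = 2 - \frac{2 I}{I + 4} = 2 - \frac{2 I}{4 + I}$)
$- 52217 M{\left(j \right)} = - 52217 \frac{8}{4 + 5} = - 52217 \cdot \frac{8}{9} = - 52217 \cdot 8 \cdot \frac{1}{9} = \left(-52217\right) \frac{8}{9} = - \frac{417736}{9}$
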